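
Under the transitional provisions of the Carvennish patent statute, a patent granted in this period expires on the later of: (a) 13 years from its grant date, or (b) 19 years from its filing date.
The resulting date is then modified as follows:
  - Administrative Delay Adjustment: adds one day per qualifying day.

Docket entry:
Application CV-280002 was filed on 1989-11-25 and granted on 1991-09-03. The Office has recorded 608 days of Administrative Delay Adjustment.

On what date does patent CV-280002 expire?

July 26, 2010

(a) grant + 13 years → 3 September 2004.
(b) filing + 19 years → 25 November 2008.
Later of the two: 25 November 2008.
Administrative Delay Adjustment: +608 days → 26 July 2010.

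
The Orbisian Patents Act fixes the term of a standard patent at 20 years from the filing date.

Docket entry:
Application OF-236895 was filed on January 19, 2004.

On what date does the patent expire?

January 19, 2024

Filing date + 20 years → 19 January 2024.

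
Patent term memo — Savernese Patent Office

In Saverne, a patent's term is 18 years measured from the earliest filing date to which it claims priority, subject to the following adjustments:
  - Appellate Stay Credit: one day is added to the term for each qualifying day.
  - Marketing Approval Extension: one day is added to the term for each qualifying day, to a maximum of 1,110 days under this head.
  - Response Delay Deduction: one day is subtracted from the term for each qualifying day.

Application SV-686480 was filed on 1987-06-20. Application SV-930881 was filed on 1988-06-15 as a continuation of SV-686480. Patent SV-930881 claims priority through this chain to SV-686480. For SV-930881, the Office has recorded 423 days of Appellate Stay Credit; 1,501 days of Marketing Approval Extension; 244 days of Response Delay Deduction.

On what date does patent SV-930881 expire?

Earliest priority filing: 20 June 1987.
Base term: 20 June 1987 + 18 years → 20 June 2005.
Appellate Stay Credit: +423 days → 17 August 2006.
Marketing Approval Extension: 1501 days claimed exceeds the 1110-day cap, so +1110 days → 31 August 2009.
Response Delay Deduction: −244 days → 30 December 2008.

December 30, 2008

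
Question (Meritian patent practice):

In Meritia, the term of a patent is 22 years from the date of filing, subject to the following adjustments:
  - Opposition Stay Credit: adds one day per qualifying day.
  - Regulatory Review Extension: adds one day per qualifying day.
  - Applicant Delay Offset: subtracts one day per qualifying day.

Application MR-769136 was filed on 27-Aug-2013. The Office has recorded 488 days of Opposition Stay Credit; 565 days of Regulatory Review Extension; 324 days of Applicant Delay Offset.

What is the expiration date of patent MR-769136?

Base term: filing date + 22 years → 27 August 2035.
Opposition Stay Credit: +488 days → 27 December 2036.
Regulatory Review Extension: +565 days → 15 July 2038.
Applicant Delay Offset: −324 days → 25 August 2037.

August 25, 2037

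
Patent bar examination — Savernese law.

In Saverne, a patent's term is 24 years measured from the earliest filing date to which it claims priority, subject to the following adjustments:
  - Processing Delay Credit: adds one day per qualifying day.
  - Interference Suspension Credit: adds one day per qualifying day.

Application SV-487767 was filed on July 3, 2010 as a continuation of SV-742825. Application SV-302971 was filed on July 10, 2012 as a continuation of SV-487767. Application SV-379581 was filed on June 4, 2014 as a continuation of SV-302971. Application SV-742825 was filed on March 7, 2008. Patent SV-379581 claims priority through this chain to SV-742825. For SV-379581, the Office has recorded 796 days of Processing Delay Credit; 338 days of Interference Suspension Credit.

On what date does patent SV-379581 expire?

Earliest priority filing: 7 March 2008.
Base term: 7 March 2008 + 24 years → 7 March 2032.
Processing Delay Credit: +796 days → 12 May 2034.
Interference Suspension Credit: +338 days → 15 April 2035.

2035-04-15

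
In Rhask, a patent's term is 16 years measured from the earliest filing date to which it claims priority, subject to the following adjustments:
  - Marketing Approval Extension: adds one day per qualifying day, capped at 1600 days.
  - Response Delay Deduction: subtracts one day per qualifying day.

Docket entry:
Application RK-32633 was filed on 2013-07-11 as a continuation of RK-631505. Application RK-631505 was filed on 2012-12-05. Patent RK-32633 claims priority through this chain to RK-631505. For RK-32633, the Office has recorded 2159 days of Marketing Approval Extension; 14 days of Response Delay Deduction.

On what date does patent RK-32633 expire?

Earliest priority filing: 5 December 2012.
Base term: 5 December 2012 + 16 years → 5 December 2028.
Marketing Approval Extension: 2159 days claimed exceeds the 1600-day cap, so +1600 days → 23 April 2033.
Response Delay Deduction: −14 days → 9 April 2033.

April 9, 2033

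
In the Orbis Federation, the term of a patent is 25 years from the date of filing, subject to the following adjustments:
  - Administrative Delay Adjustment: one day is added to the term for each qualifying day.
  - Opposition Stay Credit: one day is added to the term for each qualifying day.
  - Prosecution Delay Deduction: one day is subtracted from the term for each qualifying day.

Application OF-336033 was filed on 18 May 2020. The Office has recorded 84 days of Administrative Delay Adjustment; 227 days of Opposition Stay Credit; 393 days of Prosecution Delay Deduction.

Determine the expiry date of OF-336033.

2045-02-25

Base term: filing date + 25 years → 18 May 2045.
Administrative Delay Adjustment: +84 days → 10 August 2045.
Opposition Stay Credit: +227 days → 25 March 2046.
Prosecution Delay Deduction: −393 days → 25 February 2045.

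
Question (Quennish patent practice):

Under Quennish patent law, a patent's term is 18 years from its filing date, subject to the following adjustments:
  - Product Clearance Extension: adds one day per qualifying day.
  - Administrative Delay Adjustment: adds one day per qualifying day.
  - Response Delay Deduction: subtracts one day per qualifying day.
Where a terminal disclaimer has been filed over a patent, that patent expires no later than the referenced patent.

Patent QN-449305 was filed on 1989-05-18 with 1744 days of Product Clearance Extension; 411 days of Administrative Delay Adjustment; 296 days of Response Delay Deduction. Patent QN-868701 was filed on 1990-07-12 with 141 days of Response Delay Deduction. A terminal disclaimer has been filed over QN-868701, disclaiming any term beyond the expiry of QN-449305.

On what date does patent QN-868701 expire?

2008-02-22

Natural term of QN-868701:
  Base: filing + 18 years → 12 July 2008.
  Response Delay Deduction: −141 days → 22 February 2008.
Expiry of referenced patent QN-449305:
  Base: filing + 18 years → 18 May 2007.
  Product Clearance Extension: +1744 days → 25 February 2012.
  Administrative Delay Adjustment: +411 days → 11 April 2013.
  Response Delay Deduction: −296 days → 19 June 2012.
Terminal disclaimer: QN-868701 expires on the earlier of 22 February 2008 and 19 June 2012.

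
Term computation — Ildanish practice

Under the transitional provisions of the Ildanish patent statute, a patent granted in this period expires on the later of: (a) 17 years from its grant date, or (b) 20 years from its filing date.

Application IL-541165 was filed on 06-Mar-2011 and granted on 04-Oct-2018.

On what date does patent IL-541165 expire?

October 4, 2035

(a) grant + 17 years → 4 October 2035.
(b) filing + 20 years → 6 March 2031.
Later of the two: 4 October 2035.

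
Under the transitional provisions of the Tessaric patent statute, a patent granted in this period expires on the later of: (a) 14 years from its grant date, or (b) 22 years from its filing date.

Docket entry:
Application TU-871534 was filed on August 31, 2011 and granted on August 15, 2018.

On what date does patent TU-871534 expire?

(a) grant + 14 years → 15 August 2032.
(b) filing + 22 years → 31 August 2033.
Later of the two: 31 August 2033.

2033-08-31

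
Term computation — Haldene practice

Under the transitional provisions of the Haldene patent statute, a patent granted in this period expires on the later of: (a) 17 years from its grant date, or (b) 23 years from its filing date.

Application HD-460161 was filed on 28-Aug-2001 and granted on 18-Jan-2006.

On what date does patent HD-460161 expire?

August 28, 2024

(a) grant + 17 years → 18 January 2023.
(b) filing + 23 years → 28 August 2024.
Later of the two: 28 August 2024.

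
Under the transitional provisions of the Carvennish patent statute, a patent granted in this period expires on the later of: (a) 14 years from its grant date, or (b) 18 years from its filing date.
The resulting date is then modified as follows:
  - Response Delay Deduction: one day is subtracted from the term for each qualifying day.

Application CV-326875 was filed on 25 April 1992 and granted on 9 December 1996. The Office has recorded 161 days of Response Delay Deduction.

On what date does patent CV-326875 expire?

July 1, 2010

(a) grant + 14 years → 9 December 2010.
(b) filing + 18 years → 25 April 2010.
Later of the two: 9 December 2010.
Response Delay Deduction: −161 days → 1 July 2010.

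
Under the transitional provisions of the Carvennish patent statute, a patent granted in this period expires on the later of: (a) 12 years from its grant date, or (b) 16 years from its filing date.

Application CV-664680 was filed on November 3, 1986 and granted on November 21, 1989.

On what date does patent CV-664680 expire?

2002-11-03

(a) grant + 12 years → 21 November 2001.
(b) filing + 16 years → 3 November 2002.
Later of the two: 3 November 2002.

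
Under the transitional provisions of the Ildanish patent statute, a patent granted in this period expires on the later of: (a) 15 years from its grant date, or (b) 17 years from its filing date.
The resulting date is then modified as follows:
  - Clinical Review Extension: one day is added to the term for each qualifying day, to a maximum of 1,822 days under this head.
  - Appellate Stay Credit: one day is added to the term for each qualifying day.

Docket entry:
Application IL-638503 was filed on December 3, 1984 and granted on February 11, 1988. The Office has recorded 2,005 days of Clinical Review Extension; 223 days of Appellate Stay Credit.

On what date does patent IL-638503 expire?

September 17, 2008

(a) grant + 15 years → 11 February 2003.
(b) filing + 17 years → 3 December 2001.
Later of the two: 11 February 2003.
Clinical Review Extension: 2005 days claimed exceeds the 1822-day cap, so +1822 days → 7 February 2008.
Appellate Stay Credit: +223 days → 17 September 2008.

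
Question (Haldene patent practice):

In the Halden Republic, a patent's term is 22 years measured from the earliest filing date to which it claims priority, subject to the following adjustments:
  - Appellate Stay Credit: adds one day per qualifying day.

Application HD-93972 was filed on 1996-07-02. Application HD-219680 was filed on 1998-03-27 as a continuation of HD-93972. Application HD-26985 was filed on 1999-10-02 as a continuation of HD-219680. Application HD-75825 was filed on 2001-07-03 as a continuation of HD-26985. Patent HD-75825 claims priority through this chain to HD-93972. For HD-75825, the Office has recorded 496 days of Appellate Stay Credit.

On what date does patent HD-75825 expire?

Earliest priority filing: 2 July 1996.
Base term: 2 July 1996 + 22 years → 2 July 2018.
Appellate Stay Credit: +496 days → 10 November 2019.

November 10, 2019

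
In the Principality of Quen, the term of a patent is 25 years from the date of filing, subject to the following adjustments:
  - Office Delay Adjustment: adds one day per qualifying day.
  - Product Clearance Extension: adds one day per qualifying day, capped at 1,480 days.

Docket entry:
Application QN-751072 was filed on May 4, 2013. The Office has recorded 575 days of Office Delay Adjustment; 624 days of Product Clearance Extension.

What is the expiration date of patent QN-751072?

August 15, 2041

Base term: filing date + 25 years → 4 May 2038.
Office Delay Adjustment: +575 days → 30 November 2039.
Product Clearance Extension: 624 days (within the 1480-day cap) → +624 days → 15 August 2041.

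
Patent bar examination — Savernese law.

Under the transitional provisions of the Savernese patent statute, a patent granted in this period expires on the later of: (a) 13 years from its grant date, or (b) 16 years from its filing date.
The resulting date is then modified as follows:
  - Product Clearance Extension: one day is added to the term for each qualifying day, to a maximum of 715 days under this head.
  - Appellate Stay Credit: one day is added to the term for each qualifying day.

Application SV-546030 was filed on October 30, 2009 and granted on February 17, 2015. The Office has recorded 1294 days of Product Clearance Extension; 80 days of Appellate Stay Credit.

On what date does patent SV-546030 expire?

2030-04-22

(a) grant + 13 years → 17 February 2028.
(b) filing + 16 years → 30 October 2025.
Later of the two: 17 February 2028.
Product Clearance Extension: 1294 days claimed exceeds the 715-day cap, so +715 days → 1 February 2030.
Appellate Stay Credit: +80 days → 22 April 2030.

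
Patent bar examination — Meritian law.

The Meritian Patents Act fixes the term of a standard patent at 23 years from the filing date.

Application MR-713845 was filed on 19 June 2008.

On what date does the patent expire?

Filing date + 23 years → 19 June 2031.

June 19, 2031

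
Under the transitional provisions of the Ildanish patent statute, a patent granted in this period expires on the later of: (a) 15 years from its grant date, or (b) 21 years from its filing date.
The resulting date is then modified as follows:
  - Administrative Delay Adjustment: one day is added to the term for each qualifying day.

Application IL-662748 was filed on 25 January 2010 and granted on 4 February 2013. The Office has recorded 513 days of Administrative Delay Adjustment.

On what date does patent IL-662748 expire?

2032-06-21

(a) grant + 15 years → 4 February 2028.
(b) filing + 21 years → 25 January 2031.
Later of the two: 25 January 2031.
Administrative Delay Adjustment: +513 days → 21 June 2032.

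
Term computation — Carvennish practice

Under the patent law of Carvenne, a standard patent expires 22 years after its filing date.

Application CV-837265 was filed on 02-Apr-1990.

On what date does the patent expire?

Filing date + 22 years → 2 April 2012.

2012-04-02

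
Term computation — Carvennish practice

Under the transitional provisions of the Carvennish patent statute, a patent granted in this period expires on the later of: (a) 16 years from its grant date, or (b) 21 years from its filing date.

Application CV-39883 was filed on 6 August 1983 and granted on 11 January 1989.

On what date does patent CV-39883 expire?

(a) grant + 16 years → 11 January 2005.
(b) filing + 21 years → 6 August 2004.
Later of the two: 11 January 2005.

2005-01-11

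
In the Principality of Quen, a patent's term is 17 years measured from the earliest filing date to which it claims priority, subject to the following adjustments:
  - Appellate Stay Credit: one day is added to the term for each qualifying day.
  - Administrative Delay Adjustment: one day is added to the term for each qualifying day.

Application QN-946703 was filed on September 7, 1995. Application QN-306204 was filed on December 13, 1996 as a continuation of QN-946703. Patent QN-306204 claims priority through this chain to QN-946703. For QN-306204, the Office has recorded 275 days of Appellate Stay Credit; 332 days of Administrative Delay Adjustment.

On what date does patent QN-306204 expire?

Earliest priority filing: 7 September 1995.
Base term: 7 September 1995 + 17 years → 7 September 2012.
Appellate Stay Credit: +275 days → 9 June 2013.
Administrative Delay Adjustment: +332 days → 7 May 2014.

2014-05-07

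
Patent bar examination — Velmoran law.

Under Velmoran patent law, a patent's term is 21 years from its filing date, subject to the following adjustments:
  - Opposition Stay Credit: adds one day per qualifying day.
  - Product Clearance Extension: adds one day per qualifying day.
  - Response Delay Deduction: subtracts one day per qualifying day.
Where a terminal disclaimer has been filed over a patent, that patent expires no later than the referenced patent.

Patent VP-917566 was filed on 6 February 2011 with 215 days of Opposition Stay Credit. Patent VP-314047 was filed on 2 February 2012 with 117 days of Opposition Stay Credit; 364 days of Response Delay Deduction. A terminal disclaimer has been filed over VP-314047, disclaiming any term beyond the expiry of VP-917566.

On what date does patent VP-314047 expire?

2032-05-31

Natural term of VP-314047:
  Base: filing + 21 years → 2 February 2033.
  Opposition Stay Credit: +117 days → 30 May 2033.
  Response Delay Deduction: −364 days → 31 May 2032.
Expiry of referenced patent VP-917566:
  Base: filing + 21 years → 6 February 2032.
  Opposition Stay Credit: +215 days → 8 September 2032.
Terminal disclaimer: VP-314047 expires on the earlier of 31 May 2032 and 8 September 2032.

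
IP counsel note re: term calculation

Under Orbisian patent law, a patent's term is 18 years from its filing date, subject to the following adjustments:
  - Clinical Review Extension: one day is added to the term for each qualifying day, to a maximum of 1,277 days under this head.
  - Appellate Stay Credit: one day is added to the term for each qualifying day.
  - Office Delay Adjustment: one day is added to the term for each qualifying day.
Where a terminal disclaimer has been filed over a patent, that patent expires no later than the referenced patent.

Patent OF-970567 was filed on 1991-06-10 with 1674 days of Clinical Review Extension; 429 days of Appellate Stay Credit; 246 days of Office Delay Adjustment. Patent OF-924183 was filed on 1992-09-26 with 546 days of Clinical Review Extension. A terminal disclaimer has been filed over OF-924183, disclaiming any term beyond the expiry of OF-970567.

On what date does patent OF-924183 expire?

2012-03-25

Natural term of OF-924183:
  Base: filing + 18 years → 26 September 2010.
  Clinical Review Extension: 546 days (within the 1277-day cap) → +546 days → 25 March 2012.
Expiry of referenced patent OF-970567:
  Base: filing + 18 years → 10 June 2009.
  Clinical Review Extension: 1674 days claimed exceeds the 1277-day cap, so +1277 days → 8 December 2012.
  Appellate Stay Credit: +429 days → 10 February 2014.
  Office Delay Adjustment: +246 days → 14 October 2014.
Terminal disclaimer: OF-924183 expires on the earlier of 25 March 2012 and 14 October 2014.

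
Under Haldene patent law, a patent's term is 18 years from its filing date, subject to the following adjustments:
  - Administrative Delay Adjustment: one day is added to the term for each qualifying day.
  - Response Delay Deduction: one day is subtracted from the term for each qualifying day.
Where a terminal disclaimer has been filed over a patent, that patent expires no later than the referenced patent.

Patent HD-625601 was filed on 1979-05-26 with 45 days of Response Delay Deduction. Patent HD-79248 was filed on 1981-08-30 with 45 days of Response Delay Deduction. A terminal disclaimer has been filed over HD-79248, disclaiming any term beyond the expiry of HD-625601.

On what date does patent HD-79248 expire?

Natural term of HD-79248:
  Base: filing + 18 years → 30 August 1999.
  Response Delay Deduction: −45 days → 16 July 1999.
Expiry of referenced patent HD-625601:
  Base: filing + 18 years → 26 May 1997.
  Response Delay Deduction: −45 days → 11 April 1997.
Terminal disclaimer: HD-79248 expires on the earlier of 16 July 1999 and 11 April 1997.

1997-04-11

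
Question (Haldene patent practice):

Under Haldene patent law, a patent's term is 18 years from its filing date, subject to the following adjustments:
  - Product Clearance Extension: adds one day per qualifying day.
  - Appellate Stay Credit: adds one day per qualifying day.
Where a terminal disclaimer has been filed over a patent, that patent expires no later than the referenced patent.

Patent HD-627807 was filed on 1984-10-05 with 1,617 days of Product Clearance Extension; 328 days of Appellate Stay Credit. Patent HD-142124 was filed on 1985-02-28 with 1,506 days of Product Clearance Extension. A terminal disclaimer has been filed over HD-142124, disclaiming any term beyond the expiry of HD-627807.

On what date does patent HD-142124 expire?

Natural term of HD-142124:
  Base: filing + 18 years → 28 February 2003.
  Product Clearance Extension: +1506 days → 14 April 2007.
Expiry of referenced patent HD-627807:
  Base: filing + 18 years → 5 October 2002.
  Product Clearance Extension: +1617 days → 10 March 2007.
  Appellate Stay Credit: +328 days → 1 February 2008.
Terminal disclaimer: HD-142124 expires on the earlier of 14 April 2007 and 1 February 2008.

April 14, 2007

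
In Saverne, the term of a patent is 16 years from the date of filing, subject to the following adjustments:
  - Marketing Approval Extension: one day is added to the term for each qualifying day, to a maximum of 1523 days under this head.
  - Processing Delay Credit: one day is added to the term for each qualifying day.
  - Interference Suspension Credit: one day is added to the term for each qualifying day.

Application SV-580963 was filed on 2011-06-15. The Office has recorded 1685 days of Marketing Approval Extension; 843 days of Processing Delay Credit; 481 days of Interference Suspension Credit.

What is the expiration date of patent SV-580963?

Base term: filing date + 16 years → 15 June 2027.
Marketing Approval Extension: 1685 days claimed exceeds the 1523-day cap, so +1523 days → 16 August 2031.
Processing Delay Credit: +843 days → 6 December 2033.
Interference Suspension Credit: +481 days → 1 April 2035.

2035-04-01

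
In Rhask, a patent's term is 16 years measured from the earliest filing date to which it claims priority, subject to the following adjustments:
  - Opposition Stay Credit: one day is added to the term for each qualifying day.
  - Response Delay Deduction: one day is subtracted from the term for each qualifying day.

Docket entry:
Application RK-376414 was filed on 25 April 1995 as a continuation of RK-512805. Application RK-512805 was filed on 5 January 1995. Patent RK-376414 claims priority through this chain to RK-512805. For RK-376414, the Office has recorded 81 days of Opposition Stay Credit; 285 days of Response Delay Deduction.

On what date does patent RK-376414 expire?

Earliest priority filing: 5 January 1995.
Base term: 5 January 1995 + 16 years → 5 January 2011.
Opposition Stay Credit: +81 days → 27 March 2011.
Response Delay Deduction: −285 days → 15 June 2010.

June 15, 2010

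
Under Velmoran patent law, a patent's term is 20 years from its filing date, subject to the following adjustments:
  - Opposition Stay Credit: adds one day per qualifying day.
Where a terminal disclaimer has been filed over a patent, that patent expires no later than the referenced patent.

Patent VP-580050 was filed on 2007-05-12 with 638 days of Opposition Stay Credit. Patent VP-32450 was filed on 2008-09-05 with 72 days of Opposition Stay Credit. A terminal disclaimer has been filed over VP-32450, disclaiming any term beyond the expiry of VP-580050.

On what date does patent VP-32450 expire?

2028-11-16

Natural term of VP-32450:
  Base: filing + 20 years → 5 September 2028.
  Opposition Stay Credit: +72 days → 16 November 2028.
Expiry of referenced patent VP-580050:
  Base: filing + 20 years → 12 May 2027.
  Opposition Stay Credit: +638 days → 8 February 2029.
Terminal disclaimer: VP-32450 expires on the earlier of 16 November 2028 and 8 February 2029.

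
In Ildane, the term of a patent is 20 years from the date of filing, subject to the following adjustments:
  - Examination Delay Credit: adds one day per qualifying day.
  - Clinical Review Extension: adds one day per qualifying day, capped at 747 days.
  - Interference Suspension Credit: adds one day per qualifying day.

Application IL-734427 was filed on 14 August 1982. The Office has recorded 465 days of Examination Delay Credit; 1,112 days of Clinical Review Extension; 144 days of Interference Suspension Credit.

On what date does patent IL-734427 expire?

Base term: filing date + 20 years → 14 August 2002.
Examination Delay Credit: +465 days → 22 November 2003.
Clinical Review Extension: 1112 days claimed exceeds the 747-day cap, so +747 days → 8 December 2005.
Interference Suspension Credit: +144 days → 1 May 2006.

May 1, 2006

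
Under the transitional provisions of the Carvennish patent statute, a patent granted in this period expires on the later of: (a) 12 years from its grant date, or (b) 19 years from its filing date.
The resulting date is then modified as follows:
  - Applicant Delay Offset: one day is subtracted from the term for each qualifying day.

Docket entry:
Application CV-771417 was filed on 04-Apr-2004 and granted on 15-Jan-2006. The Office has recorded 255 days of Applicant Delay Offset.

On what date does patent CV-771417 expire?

(a) grant + 12 years → 15 January 2018.
(b) filing + 19 years → 4 April 2023.
Later of the two: 4 April 2023.
Applicant Delay Offset: −255 days → 23 July 2022.

July 23, 2022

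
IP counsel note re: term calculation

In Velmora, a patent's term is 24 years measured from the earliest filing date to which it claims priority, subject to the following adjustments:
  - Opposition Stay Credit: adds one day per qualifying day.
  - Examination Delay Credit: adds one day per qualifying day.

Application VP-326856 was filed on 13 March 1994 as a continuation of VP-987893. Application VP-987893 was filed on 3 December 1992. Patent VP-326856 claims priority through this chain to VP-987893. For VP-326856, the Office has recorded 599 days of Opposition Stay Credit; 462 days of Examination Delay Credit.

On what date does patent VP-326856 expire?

2019-10-30

Earliest priority filing: 3 December 1992.
Base term: 3 December 1992 + 24 years → 3 December 2016.
Opposition Stay Credit: +599 days → 25 July 2018.
Examination Delay Credit: +462 days → 30 October 2019.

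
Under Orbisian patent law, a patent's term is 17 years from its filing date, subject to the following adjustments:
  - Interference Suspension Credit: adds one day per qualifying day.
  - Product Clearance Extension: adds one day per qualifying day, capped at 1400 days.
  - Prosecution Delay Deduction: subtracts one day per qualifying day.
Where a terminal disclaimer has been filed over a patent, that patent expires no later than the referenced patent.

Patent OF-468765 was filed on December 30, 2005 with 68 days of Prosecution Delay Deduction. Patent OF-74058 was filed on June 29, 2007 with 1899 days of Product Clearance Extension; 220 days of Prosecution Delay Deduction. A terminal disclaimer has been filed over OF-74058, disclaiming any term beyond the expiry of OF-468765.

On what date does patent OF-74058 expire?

Natural term of OF-74058:
  Base: filing + 17 years → 29 June 2024.
  Product Clearance Extension: 1899 days claimed exceeds the 1400-day cap, so +1400 days → 29 April 2028.
  Prosecution Delay Deduction: −220 days → 22 September 2027.
Expiry of referenced patent OF-468765:
  Base: filing + 17 years → 30 December 2022.
  Prosecution Delay Deduction: −68 days → 23 October 2022.
Terminal disclaimer: OF-74058 expires on the earlier of 22 September 2027 and 23 October 2022.

October 23, 2022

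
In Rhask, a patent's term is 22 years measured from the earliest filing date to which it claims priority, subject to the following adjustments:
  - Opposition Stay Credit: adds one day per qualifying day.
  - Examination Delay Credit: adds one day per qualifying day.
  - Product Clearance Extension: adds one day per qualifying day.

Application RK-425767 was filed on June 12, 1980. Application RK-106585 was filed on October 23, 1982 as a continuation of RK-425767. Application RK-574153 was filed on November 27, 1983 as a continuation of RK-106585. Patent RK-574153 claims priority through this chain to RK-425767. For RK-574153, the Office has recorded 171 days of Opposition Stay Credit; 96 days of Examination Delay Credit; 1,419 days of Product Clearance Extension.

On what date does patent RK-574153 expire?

2007-01-23

Earliest priority filing: 12 June 1980.
Base term: 12 June 1980 + 22 years → 12 June 2002.
Opposition Stay Credit: +171 days → 30 November 2002.
Examination Delay Credit: +96 days → 6 March 2003.
Product Clearance Extension: +1419 days → 23 January 2007.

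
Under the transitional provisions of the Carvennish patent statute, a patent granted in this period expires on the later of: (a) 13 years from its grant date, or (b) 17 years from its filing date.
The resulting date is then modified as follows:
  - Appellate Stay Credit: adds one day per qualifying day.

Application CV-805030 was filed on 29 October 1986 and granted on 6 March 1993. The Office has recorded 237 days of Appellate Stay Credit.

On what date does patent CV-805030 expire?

2006-10-29

(a) grant + 13 years → 6 March 2006.
(b) filing + 17 years → 29 October 2003.
Later of the two: 6 March 2006.
Appellate Stay Credit: +237 days → 29 October 2006.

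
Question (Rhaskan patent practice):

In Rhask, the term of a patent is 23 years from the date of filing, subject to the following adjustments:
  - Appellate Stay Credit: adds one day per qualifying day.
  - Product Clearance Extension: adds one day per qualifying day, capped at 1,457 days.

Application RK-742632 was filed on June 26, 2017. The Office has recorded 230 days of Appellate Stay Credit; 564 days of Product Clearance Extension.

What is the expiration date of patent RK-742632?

2042-08-29

Base term: filing date + 23 years → 26 June 2040.
Appellate Stay Credit: +230 days → 11 February 2041.
Product Clearance Extension: 564 days (within the 1457-day cap) → +564 days → 29 August 2042.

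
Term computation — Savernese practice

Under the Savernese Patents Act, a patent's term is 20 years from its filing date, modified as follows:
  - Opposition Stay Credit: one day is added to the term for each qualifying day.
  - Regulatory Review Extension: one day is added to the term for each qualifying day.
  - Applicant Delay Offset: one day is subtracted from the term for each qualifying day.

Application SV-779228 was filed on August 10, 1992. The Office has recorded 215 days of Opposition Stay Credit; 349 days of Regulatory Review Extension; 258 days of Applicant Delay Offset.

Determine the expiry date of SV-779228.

June 12, 2013

Base term: filing date + 20 years → 10 August 2012.
Opposition Stay Credit: +215 days → 13 March 2013.
Regulatory Review Extension: +349 days → 25 February 2014.
Applicant Delay Offset: −258 days → 12 June 2013.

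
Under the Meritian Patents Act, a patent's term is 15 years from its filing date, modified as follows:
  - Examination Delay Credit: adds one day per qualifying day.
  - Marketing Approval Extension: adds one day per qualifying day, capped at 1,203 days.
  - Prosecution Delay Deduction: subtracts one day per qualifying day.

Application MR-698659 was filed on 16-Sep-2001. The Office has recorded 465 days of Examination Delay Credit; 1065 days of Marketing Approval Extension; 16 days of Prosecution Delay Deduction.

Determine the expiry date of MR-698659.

Base term: filing date + 15 years → 16 September 2016.
Examination Delay Credit: +465 days → 25 December 2017.
Marketing Approval Extension: 1065 days (within the 1203-day cap) → +1065 days → 24 November 2020.
Prosecution Delay Deduction: −16 days → 8 November 2020.

2020-11-08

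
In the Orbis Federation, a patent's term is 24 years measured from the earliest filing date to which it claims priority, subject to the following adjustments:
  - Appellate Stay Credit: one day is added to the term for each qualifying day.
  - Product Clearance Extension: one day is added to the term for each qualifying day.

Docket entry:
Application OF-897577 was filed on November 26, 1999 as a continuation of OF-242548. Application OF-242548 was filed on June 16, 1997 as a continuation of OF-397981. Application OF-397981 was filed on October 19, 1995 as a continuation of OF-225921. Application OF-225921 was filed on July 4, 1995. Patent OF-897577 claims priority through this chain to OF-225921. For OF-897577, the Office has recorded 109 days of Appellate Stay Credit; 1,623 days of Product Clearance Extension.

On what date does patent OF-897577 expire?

March 31, 2024

Earliest priority filing: 4 July 1995.
Base term: 4 July 1995 + 24 years → 4 July 2019.
Appellate Stay Credit: +109 days → 21 October 2019.
Product Clearance Extension: +1623 days → 31 March 2024.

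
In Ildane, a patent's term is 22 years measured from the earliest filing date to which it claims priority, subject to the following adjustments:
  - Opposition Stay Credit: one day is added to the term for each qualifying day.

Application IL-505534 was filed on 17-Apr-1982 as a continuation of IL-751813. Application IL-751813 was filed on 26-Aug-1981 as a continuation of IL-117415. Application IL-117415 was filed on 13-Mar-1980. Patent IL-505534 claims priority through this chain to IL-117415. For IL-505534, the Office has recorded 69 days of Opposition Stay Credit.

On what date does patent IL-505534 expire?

2002-05-21

Earliest priority filing: 13 March 1980.
Base term: 13 March 1980 + 22 years → 13 March 2002.
Opposition Stay Credit: +69 days → 21 May 2002.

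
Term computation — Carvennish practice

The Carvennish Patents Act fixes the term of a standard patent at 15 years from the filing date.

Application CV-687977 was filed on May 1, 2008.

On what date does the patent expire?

Filing date + 15 years → 1 May 2023.

2023-05-01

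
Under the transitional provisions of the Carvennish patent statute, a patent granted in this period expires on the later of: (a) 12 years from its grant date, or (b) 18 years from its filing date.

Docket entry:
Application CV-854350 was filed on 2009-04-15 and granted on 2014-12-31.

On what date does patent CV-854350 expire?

(a) grant + 12 years → 31 December 2026.
(b) filing + 18 years → 15 April 2027.
Later of the two: 15 April 2027.

April 15, 2027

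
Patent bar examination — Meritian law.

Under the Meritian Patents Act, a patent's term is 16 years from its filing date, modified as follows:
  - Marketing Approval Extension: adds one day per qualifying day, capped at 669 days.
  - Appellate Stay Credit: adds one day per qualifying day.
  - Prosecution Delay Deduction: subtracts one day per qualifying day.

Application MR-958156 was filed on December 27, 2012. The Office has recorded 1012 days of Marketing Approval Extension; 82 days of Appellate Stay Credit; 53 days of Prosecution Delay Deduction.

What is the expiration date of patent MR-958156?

Base term: filing date + 16 years → 27 December 2028.
Marketing Approval Extension: 1012 days claimed exceeds the 669-day cap, so +669 days → 27 October 2030.
Appellate Stay Credit: +82 days → 17 January 2031.
Prosecution Delay Deduction: −53 days → 25 November 2030.

2030-11-25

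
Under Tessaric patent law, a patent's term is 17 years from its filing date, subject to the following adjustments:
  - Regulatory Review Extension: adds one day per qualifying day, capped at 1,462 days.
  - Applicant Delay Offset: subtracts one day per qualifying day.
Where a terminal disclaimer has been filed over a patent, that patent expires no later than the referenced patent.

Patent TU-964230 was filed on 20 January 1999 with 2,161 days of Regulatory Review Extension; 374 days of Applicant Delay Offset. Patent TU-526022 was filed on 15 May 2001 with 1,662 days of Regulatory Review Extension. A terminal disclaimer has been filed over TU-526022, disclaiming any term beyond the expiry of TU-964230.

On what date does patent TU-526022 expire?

Natural term of TU-526022:
  Base: filing + 17 years → 15 May 2018.
  Regulatory Review Extension: 1662 days claimed exceeds the 1462-day cap, so +1462 days → 16 May 2022.
Expiry of referenced patent TU-964230:
  Base: filing + 17 years → 20 January 2016.
  Regulatory Review Extension: 2161 days claimed exceeds the 1462-day cap, so +1462 days → 21 January 2020.
  Applicant Delay Offset: −374 days → 12 January 2019.
Terminal disclaimer: TU-526022 expires on the earlier of 16 May 2022 and 12 January 2019.

2019-01-12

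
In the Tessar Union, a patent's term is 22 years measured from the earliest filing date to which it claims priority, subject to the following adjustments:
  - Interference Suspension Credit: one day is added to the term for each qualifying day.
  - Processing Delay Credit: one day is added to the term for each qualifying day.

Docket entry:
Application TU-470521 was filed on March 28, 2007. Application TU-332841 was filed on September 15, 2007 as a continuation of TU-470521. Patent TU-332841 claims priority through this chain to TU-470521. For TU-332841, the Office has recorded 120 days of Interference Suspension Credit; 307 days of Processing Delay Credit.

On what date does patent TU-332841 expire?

Earliest priority filing: 28 March 2007.
Base term: 28 March 2007 + 22 years → 28 March 2029.
Interference Suspension Credit: +120 days → 26 July 2029.
Processing Delay Credit: +307 days → 29 May 2030.

2030-05-29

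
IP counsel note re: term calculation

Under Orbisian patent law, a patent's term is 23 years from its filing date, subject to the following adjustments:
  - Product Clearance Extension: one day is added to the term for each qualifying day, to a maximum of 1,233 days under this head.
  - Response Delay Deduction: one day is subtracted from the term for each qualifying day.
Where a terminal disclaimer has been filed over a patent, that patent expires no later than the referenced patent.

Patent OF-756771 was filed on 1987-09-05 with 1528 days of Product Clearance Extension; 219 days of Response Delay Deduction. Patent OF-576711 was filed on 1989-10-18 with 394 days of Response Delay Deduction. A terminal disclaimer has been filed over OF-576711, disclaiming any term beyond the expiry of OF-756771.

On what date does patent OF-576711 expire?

September 20, 2011

Natural term of OF-576711:
  Base: filing + 23 years → 18 October 2012.
  Response Delay Deduction: −394 days → 20 September 2011.
Expiry of referenced patent OF-756771:
  Base: filing + 23 years → 5 September 2010.
  Product Clearance Extension: 1528 days claimed exceeds the 1233-day cap, so +1233 days → 20 January 2014.
  Response Delay Deduction: −219 days → 15 June 2013.
Terminal disclaimer: OF-576711 expires on the earlier of 20 September 2011 and 15 June 2013.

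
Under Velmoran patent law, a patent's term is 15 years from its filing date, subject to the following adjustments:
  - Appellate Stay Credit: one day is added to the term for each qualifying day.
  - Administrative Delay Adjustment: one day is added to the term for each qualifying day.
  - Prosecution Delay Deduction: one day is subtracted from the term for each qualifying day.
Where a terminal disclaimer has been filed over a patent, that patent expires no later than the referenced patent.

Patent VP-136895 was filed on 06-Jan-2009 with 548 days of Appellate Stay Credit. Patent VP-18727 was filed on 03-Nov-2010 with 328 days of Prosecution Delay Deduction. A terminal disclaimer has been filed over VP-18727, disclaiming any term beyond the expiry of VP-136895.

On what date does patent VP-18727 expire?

Natural term of VP-18727:
  Base: filing + 15 years → 3 November 2025.
  Prosecution Delay Deduction: −328 days → 10 December 2024.
Expiry of referenced patent VP-136895:
  Base: filing + 15 years → 6 January 2024.
  Appellate Stay Credit: +548 days → 7 July 2025.
Terminal disclaimer: VP-18727 expires on the earlier of 10 December 2024 and 7 July 2025.

2024-12-10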